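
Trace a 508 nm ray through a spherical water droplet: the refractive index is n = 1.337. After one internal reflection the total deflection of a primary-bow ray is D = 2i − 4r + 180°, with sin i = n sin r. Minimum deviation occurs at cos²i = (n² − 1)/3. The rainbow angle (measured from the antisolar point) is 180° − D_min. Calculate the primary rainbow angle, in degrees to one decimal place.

41.5°

cos²i = (1.78757 − 1)/3 = 0.26252; i = arccos(0.51237) = 59.178°.
sin r = sin 59.178°/1.337 = 0.64231; r = 39.964°.
D_min = 2·59.178° − 4·39.964° + 180° = 138.500°.
Rainbow angle = 180° − D_min = 41.500°.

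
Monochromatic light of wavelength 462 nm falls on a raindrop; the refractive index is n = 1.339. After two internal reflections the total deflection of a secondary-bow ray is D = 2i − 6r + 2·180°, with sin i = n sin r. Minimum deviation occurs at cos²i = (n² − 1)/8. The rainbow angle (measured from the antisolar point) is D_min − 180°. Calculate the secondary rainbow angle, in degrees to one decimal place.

cos²i = (1.79292 − 1)/8 = 0.09912; i = arccos(0.31483) = 71.650°.
sin r = sin 71.650°/1.339 = 0.70885; r = 45.141°.
D_min = 2·71.650° − 6·45.141° + 360° = 232.451°.
Rainbow angle = D_min − 180° = 52.451°.

52.5°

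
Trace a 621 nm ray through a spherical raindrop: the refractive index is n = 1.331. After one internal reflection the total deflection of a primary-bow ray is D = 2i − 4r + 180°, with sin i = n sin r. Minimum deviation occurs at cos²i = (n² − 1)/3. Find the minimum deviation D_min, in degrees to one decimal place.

137.6°

cos²i = (1.77156 − 1)/3 = 0.25719; i = arccos(0.50714) = 59.527°.
sin r = sin 59.527°/1.331 = 0.64753; r = 40.356°.
D_min = 2·59.527° − 4·40.356° + 180° = 137.630°.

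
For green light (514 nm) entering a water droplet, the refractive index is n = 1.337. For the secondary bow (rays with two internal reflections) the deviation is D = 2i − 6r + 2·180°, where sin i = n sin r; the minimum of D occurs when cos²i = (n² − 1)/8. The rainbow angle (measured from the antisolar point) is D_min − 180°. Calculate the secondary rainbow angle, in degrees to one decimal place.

cos²i = (1.78757 − 1)/8 = 0.09845; i = arccos(0.31376) = 71.714°.
sin r = sin 71.714°/1.337 = 0.71017; r = 45.249°.
D_min = 2·71.714° − 6·45.249° + 360° = 231.934°.
Rainbow angle = D_min − 180° = 51.934°.

51.9°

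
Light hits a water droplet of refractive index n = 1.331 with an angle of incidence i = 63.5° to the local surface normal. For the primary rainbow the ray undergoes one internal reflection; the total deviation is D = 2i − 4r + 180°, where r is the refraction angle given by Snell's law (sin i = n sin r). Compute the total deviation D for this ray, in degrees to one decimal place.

138.0°

sin r = sin 63.5° / 1.331 = 0.8949/1.331 = 0.6724; r = 42.25°.
D = 2·63.5° − 4·42.25° + 180° = 127.00° − 169.00° + 180° = 138.00°.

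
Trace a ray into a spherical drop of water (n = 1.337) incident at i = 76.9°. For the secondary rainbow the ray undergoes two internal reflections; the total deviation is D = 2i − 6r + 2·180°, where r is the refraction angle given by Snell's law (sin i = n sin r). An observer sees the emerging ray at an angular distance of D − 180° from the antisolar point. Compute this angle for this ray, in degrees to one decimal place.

sin r = sin 76.9° / 1.337 = 0.9740/1.337 = 0.7285; r = 46.76°.
D = 2·76.9° − 6·46.76° + 2·180° = 153.80° − 280.55° + 360° = 233.25°.
Angle from antisolar point = D − 180° = 53.25°.

53.2°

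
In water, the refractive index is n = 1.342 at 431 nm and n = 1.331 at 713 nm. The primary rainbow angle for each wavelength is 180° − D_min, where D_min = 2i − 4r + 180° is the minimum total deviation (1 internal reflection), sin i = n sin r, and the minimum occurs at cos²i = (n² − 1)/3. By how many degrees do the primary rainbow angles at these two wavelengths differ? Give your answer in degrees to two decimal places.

1.58°

At 431 nm (n = 1.342): cos²i = 0.26699 → i = 58.888°, r = 39.641°, D_min = 139.213°, rainbow angle = 40.787°.
At 713 nm (n = 1.331): cos²i = 0.25719 → i = 59.527°, r = 40.356°, D_min = 137.630°, rainbow angle = 42.370°.
Angular width = |40.787° − 42.370°| = 1.583°.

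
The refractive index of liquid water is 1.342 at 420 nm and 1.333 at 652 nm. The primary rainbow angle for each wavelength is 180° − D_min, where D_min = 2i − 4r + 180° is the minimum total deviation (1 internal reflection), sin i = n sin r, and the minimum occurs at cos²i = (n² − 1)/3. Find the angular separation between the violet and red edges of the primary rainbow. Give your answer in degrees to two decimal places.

1.29°

At 420 nm (n = 1.342): cos²i = 0.26699 → i = 58.888°, r = 39.641°, D_min = 139.213°, rainbow angle = 40.787°.
At 652 nm (n = 1.333): cos²i = 0.25896 → i = 59.410°, r = 40.225°, D_min = 137.922°, rainbow angle = 42.078°.
Angular width = |40.787° − 42.078°| = 1.291°.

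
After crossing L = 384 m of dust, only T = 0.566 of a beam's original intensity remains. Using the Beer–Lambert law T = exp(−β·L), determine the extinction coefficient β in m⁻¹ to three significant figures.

Beer–Lambert: T = exp(−βL) ⇒ β = −ln(T)/L = −ln(0.566)/384 = 0.5692/384 = 0.001482 m⁻¹.

0.00148 m⁻¹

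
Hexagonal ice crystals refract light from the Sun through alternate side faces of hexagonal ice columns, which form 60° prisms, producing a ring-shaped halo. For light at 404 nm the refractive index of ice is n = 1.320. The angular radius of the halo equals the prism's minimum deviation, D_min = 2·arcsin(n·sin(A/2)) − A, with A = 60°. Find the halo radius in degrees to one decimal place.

22.6°

n·sin(A/2) = 1.320 × sin 30° = 1.320 × 0.5000 = 0.6600.
D_min = 2·arcsin(0.6600) − 60° = 2 × 41.300° − 60° = 22.600°.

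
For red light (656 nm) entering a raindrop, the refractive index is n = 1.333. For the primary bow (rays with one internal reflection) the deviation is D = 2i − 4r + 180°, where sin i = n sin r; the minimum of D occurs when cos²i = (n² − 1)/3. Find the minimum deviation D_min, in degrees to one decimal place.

cos²i = (1.77689 − 1)/3 = 0.25896; i = arccos(0.50888) = 59.410°.
sin r = sin 59.410°/1.333 = 0.64579; r = 40.225°.
D_min = 2·59.410° − 4·40.225° + 180° = 137.922°.

137.9°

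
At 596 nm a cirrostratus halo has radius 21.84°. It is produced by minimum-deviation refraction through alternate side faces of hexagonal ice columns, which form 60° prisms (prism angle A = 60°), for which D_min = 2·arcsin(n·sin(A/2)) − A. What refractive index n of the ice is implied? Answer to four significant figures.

1.310

Rearranging: n = sin((D_min + A)/2) / sin(A/2).
(D_min + A)/2 = (21.84° + 60°)/2 = 40.920°.
n = sin 40.920° / sin 30° = 0.6550 / 0.5000 = 1.3100.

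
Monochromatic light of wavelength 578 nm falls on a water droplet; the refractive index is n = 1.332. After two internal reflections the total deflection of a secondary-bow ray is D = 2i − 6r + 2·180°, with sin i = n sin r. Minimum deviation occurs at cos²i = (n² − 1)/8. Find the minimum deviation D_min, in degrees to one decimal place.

230.6°

cos²i = (1.77422 − 1)/8 = 0.09678; i = arccos(0.31109) = 71.875°.
sin r = sin 71.875°/1.332 = 0.71350; r = 45.520°.
D_min = 2·71.875° − 6·45.520° + 360° = 230.628°.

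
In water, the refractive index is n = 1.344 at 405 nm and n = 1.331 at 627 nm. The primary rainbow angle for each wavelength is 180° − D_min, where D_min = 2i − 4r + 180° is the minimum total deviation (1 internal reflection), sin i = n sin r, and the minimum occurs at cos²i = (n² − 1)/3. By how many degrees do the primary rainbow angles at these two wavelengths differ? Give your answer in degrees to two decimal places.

At 405 nm (n = 1.344): cos²i = 0.26878 → i = 58.772°, r = 39.512°, D_min = 139.495°, rainbow angle = 40.505°.
At 627 nm (n = 1.331): cos²i = 0.25719 → i = 59.527°, r = 40.356°, D_min = 137.630°, rainbow angle = 42.370°.
Angular width = |40.505° − 42.370°| = 1.865°.

1.86°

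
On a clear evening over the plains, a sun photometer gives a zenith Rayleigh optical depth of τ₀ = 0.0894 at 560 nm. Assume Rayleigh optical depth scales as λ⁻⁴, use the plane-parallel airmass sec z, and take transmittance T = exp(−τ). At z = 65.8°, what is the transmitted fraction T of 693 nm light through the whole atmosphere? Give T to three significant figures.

sec 65.8° = 2.4395.
τ = 0.0894 × (560/693)⁴ × 2.4395 = 0.0894 × 0.4264 × 2.4395 = 0.0930.
T = exp(−0.0930) = 0.9112.

0.911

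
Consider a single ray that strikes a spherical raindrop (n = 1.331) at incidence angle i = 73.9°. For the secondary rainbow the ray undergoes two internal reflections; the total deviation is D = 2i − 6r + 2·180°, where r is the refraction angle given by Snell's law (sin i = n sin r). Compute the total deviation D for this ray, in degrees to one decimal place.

sin r = sin 73.9° / 1.331 = 0.9608/1.331 = 0.7218; r = 46.21°.
D = 2·73.9° − 6·46.21° + 2·180° = 147.80° − 277.24° + 360° = 230.56°.

230.6°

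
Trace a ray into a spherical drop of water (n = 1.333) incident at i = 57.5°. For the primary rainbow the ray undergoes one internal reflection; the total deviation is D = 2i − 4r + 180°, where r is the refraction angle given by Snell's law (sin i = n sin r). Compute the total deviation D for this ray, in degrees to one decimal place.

sin r = sin 57.5° / 1.333 = 0.8434/1.333 = 0.6327; r = 39.25°.
D = 2·57.5° − 4·39.25° + 180° = 115.00° − 157.00° + 180° = 138.00°.

138.0°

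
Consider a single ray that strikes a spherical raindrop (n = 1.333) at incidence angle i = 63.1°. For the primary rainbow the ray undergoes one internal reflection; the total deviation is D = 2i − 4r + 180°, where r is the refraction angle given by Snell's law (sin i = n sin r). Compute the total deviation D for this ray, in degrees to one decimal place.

sin r = sin 63.1° / 1.333 = 0.8918/1.333 = 0.6690; r = 41.99°.
D = 2·63.1° − 4·41.99° + 180° = 126.20° − 167.96° + 180° = 138.24°.

138.2°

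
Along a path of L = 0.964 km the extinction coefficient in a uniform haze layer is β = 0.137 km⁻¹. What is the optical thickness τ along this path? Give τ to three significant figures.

0.132

τ = β·L = 0.137 × 0.964 = 0.1321.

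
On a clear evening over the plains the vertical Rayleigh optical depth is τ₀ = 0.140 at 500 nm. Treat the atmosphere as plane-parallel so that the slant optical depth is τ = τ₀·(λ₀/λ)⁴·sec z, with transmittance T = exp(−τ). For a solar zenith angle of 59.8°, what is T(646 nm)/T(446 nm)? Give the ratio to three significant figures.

Airmass: sec 59.8° = 1.9880.
τ(646 nm) = 0.140 × (500/646)⁴ × 1.9880 = 0.140 × 0.3589 × 1.9880 = 0.0999.
τ(446 nm) = 0.140 × (500/446)⁴ × 1.9880 = 0.140 × 1.5796 × 1.9880 = 0.4396.
T(646)/T(446) = exp(τ_B − τ_A) = exp(0.3397) = 1.4046.

1.40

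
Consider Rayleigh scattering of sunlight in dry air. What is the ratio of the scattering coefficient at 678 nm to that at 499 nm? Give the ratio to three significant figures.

0.293

Rayleigh scattering ∝ λ⁻⁴, so the ratio of coefficients is the inverse fourth power of the wavelength ratio.
σ(678)/σ(499) = (499/678)⁴ = (0.7360)⁴ = 0.2934.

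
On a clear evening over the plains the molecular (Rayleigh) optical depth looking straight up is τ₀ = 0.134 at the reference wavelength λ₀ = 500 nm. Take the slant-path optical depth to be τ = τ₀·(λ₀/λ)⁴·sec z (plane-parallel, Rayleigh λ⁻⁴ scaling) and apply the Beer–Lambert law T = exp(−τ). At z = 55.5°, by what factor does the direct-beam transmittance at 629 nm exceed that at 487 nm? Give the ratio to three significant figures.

Airmass: sec 55.5° = 1.7655.
τ(629 nm) = 0.134 × (500/629)⁴ × 1.7655 = 0.134 × 0.3993 × 1.7655 = 0.0945.
τ(487 nm) = 0.134 × (500/487)⁴ × 1.7655 = 0.134 × 1.1111 × 1.7655 = 0.2629.
T(629)/T(487) = exp(τ_B − τ_A) = exp(0.1684) = 1.1834.

1.18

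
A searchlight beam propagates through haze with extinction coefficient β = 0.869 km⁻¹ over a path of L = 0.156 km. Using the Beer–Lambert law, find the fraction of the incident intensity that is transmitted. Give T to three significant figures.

τ = β·L = 0.869 × 0.156 = 0.1356.
T = exp(−0.1356) = 0.8732.

0.873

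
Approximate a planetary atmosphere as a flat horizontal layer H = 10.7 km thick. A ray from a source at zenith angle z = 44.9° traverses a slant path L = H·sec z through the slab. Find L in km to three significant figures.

sec z = 1/cos 44.9° = 1.4118.
L = 10.7 × 1.4118 = 15.106 km.

15.1 km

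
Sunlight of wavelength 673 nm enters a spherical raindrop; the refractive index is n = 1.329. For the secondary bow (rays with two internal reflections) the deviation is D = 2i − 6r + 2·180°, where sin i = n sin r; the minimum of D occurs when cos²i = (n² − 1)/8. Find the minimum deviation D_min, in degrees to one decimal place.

cos²i = (1.76624 − 1)/8 = 0.09578; i = arccos(0.30948) = 71.972°.
sin r = sin 71.972°/1.329 = 0.71550; r = 45.685°.
D_min = 2·71.972° − 6·45.685° + 360° = 229.837°.

229.8°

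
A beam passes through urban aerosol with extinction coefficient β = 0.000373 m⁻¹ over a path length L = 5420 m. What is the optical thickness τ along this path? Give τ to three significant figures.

τ = β·L = 0.000373 × 5420 = 2.0217.

2.02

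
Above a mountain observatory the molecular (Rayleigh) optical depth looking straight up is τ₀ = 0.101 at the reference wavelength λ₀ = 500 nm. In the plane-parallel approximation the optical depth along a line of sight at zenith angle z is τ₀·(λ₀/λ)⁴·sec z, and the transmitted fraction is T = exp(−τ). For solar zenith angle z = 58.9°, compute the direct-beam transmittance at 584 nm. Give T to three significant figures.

sec 58.9° = 1.9360.
τ = 0.101 × (500/584)⁴ × 1.9360 = 0.101 × 0.5373 × 1.9360 = 0.1051.
T = exp(−0.1051) = 0.9003.

0.900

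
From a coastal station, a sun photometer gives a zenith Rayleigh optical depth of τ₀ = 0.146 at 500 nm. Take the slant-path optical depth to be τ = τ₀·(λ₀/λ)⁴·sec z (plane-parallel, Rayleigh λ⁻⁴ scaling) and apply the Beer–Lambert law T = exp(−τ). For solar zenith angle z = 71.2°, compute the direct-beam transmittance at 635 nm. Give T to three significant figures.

sec 71.2° = 3.1030.
τ = 0.146 × (500/635)⁴ × 3.1030 = 0.146 × 0.3844 × 3.1030 = 0.1742.
T = exp(−0.1742) = 0.8402.

0.840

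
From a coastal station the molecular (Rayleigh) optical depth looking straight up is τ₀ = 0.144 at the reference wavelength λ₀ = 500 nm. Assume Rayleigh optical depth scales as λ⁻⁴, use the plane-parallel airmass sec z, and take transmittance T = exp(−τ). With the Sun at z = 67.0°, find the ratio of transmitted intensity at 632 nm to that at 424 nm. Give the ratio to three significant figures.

1.77

Airmass: sec 67.0° = 2.5593.
τ(632 nm) = 0.144 × (500/632)⁴ × 2.5593 = 0.144 × 0.3918 × 2.5593 = 0.1444.
τ(424 nm) = 0.144 × (500/424)⁴ × 2.5593 = 0.144 × 1.9338 × 2.5593 = 0.7127.
T(632)/T(424) = exp(τ_B − τ_A) = exp(0.5683) = 1.7653.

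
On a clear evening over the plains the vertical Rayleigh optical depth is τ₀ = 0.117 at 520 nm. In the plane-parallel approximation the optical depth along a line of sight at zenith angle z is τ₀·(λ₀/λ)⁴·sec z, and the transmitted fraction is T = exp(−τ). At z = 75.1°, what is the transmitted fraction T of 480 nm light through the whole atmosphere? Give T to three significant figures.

0.534

sec 75.1° = 3.8890.
τ = 0.117 × (520/480)⁴ × 3.8890 = 0.117 × 1.3774 × 3.8890 = 0.6267.
T = exp(−0.6267) = 0.5343.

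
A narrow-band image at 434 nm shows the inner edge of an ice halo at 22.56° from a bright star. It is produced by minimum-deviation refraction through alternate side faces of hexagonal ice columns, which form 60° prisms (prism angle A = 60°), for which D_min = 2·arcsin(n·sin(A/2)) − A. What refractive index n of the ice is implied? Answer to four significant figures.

1.319

Rearranging: n = sin((D_min + A)/2) / sin(A/2).
(D_min + A)/2 = (22.56° + 60°)/2 = 41.280°.
n = sin 41.280° / sin 30° = 0.6597 / 0.5000 = 1.3195.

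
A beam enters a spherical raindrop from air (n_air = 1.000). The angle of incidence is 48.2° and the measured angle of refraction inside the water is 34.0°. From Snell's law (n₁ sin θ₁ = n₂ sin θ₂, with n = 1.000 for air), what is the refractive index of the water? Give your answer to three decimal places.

n = sin θ_i / sin θ_r = sin 48.2° / sin 34.0° = 0.7455 / 0.5592 = 1.3331.

1.333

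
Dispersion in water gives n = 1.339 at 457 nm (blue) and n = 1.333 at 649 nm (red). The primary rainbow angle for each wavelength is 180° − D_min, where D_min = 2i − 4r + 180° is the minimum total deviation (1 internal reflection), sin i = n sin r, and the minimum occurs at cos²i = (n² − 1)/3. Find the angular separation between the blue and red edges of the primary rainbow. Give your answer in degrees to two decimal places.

At 457 nm (n = 1.339): cos²i = 0.26431 → i = 59.062°, r = 39.834°, D_min = 138.786°, rainbow angle = 41.214°.
At 649 nm (n = 1.333): cos²i = 0.25896 → i = 59.410°, r = 40.225°, D_min = 137.922°, rainbow angle = 42.078°.
Angular width = |41.214° − 42.078°| = 0.865°.

0.86°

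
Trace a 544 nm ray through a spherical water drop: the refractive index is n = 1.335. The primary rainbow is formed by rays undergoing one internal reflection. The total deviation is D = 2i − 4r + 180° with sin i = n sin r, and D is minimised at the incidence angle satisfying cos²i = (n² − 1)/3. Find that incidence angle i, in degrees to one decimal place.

59.3°

cos²i = (1.335² − 1)/3 = (1.78222 − 1)/3 = 0.26074.
cos i = 0.51063, so i = 59.294°.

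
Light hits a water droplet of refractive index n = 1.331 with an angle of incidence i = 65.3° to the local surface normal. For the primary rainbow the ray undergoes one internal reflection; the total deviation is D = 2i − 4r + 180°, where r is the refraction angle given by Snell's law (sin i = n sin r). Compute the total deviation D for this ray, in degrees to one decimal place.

sin r = sin 65.3° / 1.331 = 0.9085/1.331 = 0.6826; r = 43.05°.
D = 2·65.3° − 4·43.05° + 180° = 130.60° − 172.18° + 180° = 138.42°.

138.4°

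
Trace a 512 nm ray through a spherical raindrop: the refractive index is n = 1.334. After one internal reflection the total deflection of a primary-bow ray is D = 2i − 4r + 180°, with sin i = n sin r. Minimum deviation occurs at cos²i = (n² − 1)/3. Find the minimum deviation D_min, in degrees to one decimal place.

138.1°

cos²i = (1.77956 − 1)/3 = 0.25985; i = arccos(0.50976) = 59.352°.
sin r = sin 59.352°/1.334 = 0.64492; r = 40.159°.
D_min = 2·59.352° − 4·40.159° + 180° = 138.067°.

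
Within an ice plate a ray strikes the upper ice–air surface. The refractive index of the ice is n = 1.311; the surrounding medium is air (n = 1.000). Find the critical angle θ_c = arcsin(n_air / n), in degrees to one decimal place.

sin θ_c = n_air / n = 1.000 / 1.311 = 0.7628.
θ_c = arcsin(0.7628) = 49.71°.

49.7°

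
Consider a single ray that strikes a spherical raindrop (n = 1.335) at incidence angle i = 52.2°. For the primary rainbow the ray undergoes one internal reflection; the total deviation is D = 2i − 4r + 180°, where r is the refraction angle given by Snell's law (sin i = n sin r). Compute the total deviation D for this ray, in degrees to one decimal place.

sin r = sin 52.2° / 1.335 = 0.7902/1.335 = 0.5919; r = 36.29°.
D = 2·52.2° − 4·36.29° + 180° = 104.40° − 145.16° + 180° = 139.24°.

139.2°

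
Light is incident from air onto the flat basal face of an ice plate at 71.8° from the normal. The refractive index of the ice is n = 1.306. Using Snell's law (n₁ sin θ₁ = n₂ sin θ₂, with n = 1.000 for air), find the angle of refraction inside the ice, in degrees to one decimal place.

Snell: sin θ_r = sin θ_i / n = sin 71.8° / 1.306 = 0.9500 / 1.306 = 0.7274.
θ_r = arcsin(0.7274) = 46.67°.

46.7°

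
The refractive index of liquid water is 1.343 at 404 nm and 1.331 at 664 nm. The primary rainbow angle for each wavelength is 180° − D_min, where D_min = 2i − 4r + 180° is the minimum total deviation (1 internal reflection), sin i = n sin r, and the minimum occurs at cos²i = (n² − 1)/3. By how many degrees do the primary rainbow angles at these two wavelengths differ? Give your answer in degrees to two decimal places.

At 404 nm (n = 1.343): cos²i = 0.26788 → i = 58.830°, r = 39.577°, D_min = 139.354°, rainbow angle = 40.646°.
At 664 nm (n = 1.331): cos²i = 0.25719 → i = 59.527°, r = 40.356°, D_min = 137.630°, rainbow angle = 42.370°.
Angular width = |40.646° − 42.370°| = 1.724°.

1.72°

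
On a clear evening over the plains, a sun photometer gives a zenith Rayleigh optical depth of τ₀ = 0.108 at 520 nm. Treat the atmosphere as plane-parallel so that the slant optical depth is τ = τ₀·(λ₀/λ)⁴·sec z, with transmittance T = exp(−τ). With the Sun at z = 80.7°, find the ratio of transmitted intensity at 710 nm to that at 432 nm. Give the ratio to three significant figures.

Airmass: sec 80.7° = 6.1880.
τ(710 nm) = 0.108 × (520/710)⁴ × 6.1880 = 0.108 × 0.2877 × 6.1880 = 0.1923.
τ(432 nm) = 0.108 × (520/432)⁴ × 6.1880 = 0.108 × 2.0993 × 6.1880 = 1.4030.
T(710)/T(432) = exp(τ_B − τ_A) = exp(1.2107) = 3.3558.

3.36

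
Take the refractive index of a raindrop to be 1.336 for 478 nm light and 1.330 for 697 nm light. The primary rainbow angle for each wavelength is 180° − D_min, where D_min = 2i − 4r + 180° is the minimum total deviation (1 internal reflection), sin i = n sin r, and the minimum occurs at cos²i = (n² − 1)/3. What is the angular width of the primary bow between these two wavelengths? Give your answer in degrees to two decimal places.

0.87°

At 478 nm (n = 1.336): cos²i = 0.26163 → i = 59.236°, r = 40.029°, D_min = 138.356°, rainbow angle = 41.644°.
At 697 nm (n = 1.330): cos²i = 0.25630 → i = 59.585°, r = 40.422°, D_min = 137.484°, rainbow angle = 42.516°.
Angular width = |41.644° − 42.516°| = 0.873°.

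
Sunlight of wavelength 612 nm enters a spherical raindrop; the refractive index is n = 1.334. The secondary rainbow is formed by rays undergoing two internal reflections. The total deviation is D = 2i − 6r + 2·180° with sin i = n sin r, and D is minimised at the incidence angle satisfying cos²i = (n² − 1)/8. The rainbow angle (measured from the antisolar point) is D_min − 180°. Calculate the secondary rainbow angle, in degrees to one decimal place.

cos²i = (1.77956 − 1)/8 = 0.09744; i = arccos(0.31216) = 71.810°.
sin r = sin 71.810°/1.334 = 0.71217; r = 45.411°.
D_min = 2·71.810° − 6·45.411° + 360° = 231.153°.
Rainbow angle = D_min − 180° = 51.153°.

51.2°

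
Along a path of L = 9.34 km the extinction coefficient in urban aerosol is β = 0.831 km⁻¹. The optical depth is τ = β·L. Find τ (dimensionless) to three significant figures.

7.76

τ = β·L = 0.831 × 9.34 = 7.7615.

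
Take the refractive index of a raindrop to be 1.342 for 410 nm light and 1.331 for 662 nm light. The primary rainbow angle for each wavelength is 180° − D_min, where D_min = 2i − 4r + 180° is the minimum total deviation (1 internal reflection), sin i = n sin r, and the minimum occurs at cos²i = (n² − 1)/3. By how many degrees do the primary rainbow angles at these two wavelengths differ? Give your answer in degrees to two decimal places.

1.58°

At 410 nm (n = 1.342): cos²i = 0.26699 → i = 58.888°, r = 39.641°, D_min = 139.213°, rainbow angle = 40.787°.
At 662 nm (n = 1.331): cos²i = 0.25719 → i = 59.527°, r = 40.356°, D_min = 137.630°, rainbow angle = 42.370°.
Angular width = |40.787° − 42.370°| = 1.583°.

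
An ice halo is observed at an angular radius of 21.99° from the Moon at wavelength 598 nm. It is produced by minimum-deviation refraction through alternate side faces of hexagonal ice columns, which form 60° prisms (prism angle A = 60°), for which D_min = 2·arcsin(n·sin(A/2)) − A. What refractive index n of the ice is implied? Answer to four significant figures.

1.312

Rearranging: n = sin((D_min + A)/2) / sin(A/2).
(D_min + A)/2 = (21.99° + 60°)/2 = 40.995°.
n = sin 40.995° / sin 30° = 0.6560 / 0.5000 = 1.3120.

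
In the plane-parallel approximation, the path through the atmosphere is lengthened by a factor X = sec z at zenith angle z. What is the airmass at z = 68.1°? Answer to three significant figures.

X = sec z = 1/cos 68.1° = 1/0.3730 = 2.6811.

2.68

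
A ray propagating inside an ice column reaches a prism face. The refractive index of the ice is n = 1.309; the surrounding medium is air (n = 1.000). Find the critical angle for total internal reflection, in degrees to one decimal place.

49.8°

sin θ_c = n_air / n = 1.000 / 1.309 = 0.7639.
θ_c = arcsin(0.7639) = 49.81°.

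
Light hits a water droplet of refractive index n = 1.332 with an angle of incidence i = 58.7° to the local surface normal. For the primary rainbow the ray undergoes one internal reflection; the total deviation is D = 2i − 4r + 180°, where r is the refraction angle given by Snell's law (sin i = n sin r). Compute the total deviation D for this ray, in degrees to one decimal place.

137.8°

sin r = sin 58.7° / 1.332 = 0.8545/1.332 = 0.6415; r = 39.90°.
D = 2·58.7° − 4·39.90° + 180° = 117.40° − 159.61° + 180° = 137.79°.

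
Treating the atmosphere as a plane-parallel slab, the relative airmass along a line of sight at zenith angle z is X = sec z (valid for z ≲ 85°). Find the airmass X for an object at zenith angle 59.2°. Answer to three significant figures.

1.95

X = sec z = 1/cos 59.2° = 1/0.5120 = 1.9530.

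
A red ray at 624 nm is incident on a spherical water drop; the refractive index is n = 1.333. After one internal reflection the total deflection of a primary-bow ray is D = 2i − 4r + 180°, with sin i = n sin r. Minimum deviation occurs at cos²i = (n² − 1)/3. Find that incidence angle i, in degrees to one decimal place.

59.4°

cos²i = (1.333² − 1)/3 = (1.77689 − 1)/3 = 0.25896.
cos i = 0.50888, so i = 59.410°.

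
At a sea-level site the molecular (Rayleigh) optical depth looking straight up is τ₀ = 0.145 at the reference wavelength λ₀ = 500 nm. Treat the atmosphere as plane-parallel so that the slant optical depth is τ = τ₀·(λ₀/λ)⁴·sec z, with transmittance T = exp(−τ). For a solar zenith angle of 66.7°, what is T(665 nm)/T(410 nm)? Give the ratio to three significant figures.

Airmass: sec 66.7° = 2.5282.
τ(665 nm) = 0.145 × (500/665)⁴ × 2.5282 = 0.145 × 0.3196 × 2.5282 = 0.1172.
τ(410 nm) = 0.145 × (500/410)⁴ × 2.5282 = 0.145 × 2.2118 × 2.5282 = 0.8108.
T(665)/T(410) = exp(τ_B − τ_A) = exp(0.6936) = 2.0010.

2.00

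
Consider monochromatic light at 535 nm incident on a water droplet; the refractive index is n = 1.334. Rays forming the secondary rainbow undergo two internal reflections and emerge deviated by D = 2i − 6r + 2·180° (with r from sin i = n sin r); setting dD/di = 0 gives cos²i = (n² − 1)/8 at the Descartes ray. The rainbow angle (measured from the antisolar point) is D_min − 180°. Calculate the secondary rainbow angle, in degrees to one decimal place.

cos²i = (1.77956 − 1)/8 = 0.09744; i = arccos(0.31216) = 71.810°.
sin r = sin 71.810°/1.334 = 0.71217; r = 45.411°.
D_min = 2·71.810° − 6·45.411° + 360° = 231.153°.
Rainbow angle = D_min − 180° = 51.153°.

51.2°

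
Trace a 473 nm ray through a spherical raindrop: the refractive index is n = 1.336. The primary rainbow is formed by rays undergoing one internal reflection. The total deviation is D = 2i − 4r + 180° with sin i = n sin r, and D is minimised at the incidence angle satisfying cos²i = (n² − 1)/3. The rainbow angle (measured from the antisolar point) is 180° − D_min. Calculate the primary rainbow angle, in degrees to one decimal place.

cos²i = (1.78490 − 1)/3 = 0.26163; i = arccos(0.51150) = 59.236°.
sin r = sin 59.236°/1.336 = 0.64318; r = 40.029°.
D_min = 2·59.236° − 4·40.029° + 180° = 138.356°.
Rainbow angle = 180° − D_min = 41.644°.

41.6°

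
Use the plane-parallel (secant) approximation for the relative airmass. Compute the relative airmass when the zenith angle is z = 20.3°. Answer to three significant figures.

X = sec z = 1/cos 20.3° = 1/0.9379 = 1.0662.

1.07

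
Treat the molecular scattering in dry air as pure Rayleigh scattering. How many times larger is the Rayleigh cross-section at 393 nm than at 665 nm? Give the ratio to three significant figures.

Rayleigh scattering ∝ λ⁻⁴, so the ratio of coefficients is the inverse fourth power of the wavelength ratio.
σ(393)/σ(665) = (665/393)⁴ = (1.6921)⁴ = 8.198.

8.20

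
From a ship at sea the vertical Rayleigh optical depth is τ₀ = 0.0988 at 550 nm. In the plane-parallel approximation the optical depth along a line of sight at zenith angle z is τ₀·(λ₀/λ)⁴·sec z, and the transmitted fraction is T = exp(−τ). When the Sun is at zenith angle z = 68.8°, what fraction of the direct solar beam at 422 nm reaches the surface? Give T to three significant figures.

0.455

sec 68.8° = 2.7653.
τ = 0.0988 × (550/422)⁴ × 2.7653 = 0.0988 × 2.8854 × 2.7653 = 0.7883.
T = exp(−0.7883) = 0.4546.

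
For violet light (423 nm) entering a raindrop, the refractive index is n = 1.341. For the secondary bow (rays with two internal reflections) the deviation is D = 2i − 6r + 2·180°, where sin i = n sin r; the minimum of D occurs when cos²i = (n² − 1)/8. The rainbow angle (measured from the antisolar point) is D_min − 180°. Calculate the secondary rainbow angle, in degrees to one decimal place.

cos²i = (1.79828 − 1)/8 = 0.09979; i = arccos(0.31589) = 71.586°.
sin r = sin 71.586°/1.341 = 0.70753; r = 45.034°.
D_min = 2·71.586° − 6·45.034° + 360° = 232.966°.
Rainbow angle = D_min − 180° = 52.966°.

53.0°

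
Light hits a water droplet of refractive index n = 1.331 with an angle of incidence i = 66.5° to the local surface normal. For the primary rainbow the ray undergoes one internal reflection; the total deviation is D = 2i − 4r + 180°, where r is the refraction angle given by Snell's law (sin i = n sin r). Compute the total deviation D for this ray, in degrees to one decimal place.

sin r = sin 66.5° / 1.331 = 0.9171/1.331 = 0.6890; r = 43.55°.
D = 2·66.5° − 4·43.55° + 180° = 133.00° − 174.20° + 180° = 138.80°.

138.8°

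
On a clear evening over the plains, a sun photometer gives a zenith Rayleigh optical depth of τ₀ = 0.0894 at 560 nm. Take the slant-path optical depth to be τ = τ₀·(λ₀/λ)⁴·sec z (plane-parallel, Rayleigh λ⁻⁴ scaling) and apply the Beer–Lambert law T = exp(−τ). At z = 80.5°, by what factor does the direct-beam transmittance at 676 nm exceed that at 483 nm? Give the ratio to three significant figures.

2.06

Airmass: sec 80.5° = 6.0589.
τ(676 nm) = 0.0894 × (560/676)⁴ × 6.0589 = 0.0894 × 0.4709 × 6.0589 = 0.2551.
τ(483 nm) = 0.0894 × (560/483)⁴ × 6.0589 = 0.0894 × 1.8070 × 6.0589 = 0.9788.
T(676)/T(483) = exp(τ_B − τ_A) = exp(0.7237) = 2.0621.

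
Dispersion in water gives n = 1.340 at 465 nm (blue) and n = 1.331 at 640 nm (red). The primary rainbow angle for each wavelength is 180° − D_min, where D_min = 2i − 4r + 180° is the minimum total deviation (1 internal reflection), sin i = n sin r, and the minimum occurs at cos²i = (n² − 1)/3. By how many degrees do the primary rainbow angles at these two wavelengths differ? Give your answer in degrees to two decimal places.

1.30°

At 465 nm (n = 1.340): cos²i = 0.26520 → i = 59.004°, r = 39.770°, D_min = 138.929°, rainbow angle = 41.071°.
At 640 nm (n = 1.331): cos²i = 0.25719 → i = 59.527°, r = 40.356°, D_min = 137.630°, rainbow angle = 42.370°.
Angular width = |41.071° − 42.370°| = 1.299°.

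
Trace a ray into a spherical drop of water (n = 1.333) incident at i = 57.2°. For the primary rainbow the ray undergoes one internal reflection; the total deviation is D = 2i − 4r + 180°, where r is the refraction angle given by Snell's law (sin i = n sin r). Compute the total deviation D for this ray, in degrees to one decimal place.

sin r = sin 57.2° / 1.333 = 0.8406/1.333 = 0.6306; r = 39.09°.
D = 2·57.2° − 4·39.09° + 180° = 114.40° − 156.37° + 180° = 138.03°.

138.0°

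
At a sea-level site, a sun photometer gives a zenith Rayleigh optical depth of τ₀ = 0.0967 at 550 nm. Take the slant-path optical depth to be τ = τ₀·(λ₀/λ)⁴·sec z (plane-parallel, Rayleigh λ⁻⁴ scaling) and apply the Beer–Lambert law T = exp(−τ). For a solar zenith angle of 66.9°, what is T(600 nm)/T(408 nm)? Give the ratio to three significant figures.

Airmass: sec 66.9° = 2.5488.
τ(600 nm) = 0.0967 × (550/600)⁴ × 2.5488 = 0.0967 × 0.7061 × 2.5488 = 0.1740.
τ(408 nm) = 0.0967 × (550/408)⁴ × 2.5488 = 0.0967 × 3.3023 × 2.5488 = 0.8139.
T(600)/T(408) = exp(τ_B − τ_A) = exp(0.6399) = 1.8963.

1.90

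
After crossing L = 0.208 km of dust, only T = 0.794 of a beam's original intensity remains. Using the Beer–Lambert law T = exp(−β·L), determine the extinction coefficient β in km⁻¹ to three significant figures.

Beer–Lambert: T = exp(−βL) ⇒ β = −ln(T)/L = −ln(0.794)/0.208 = 0.2307/0.208 = 1.109 km⁻¹.

1.11 km⁻¹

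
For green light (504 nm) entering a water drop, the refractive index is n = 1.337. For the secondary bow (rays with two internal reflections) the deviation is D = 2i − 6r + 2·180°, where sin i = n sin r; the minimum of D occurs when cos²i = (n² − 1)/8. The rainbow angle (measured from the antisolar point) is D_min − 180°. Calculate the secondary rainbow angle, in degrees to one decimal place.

cos²i = (1.78757 − 1)/8 = 0.09845; i = arccos(0.31376) = 71.714°.
sin r = sin 71.714°/1.337 = 0.71017; r = 45.249°.
D_min = 2·71.714° − 6·45.249° + 360° = 231.934°.
Rainbow angle = D_min − 180° = 51.934°.

51.9°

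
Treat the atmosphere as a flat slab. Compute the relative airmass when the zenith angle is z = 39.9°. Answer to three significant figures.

1.30

X = sec z = 1/cos 39.9° = 1/0.7672 = 1.3035.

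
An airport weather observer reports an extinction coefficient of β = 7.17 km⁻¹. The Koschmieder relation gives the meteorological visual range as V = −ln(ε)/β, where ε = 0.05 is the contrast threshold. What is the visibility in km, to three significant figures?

V = −ln(0.05) / 7.17 = 2.996 / 7.17 = 0.4178 km.

0.418 km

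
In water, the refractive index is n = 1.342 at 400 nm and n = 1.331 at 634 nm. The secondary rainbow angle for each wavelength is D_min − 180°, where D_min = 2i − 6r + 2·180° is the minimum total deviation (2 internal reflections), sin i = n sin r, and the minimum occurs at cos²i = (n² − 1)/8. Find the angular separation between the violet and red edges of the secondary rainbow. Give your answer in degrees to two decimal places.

2.86°

At 400 nm (n = 1.342): cos²i = 0.10012 → i = 71.554°, r = 44.981°, D_min = 233.222°, rainbow angle = 53.222°.
At 634 nm (n = 1.331): cos²i = 0.09645 → i = 71.907°, r = 45.575°, D_min = 230.365°, rainbow angle = 50.365°.
Angular width = |53.222° − 50.365°| = 2.857°.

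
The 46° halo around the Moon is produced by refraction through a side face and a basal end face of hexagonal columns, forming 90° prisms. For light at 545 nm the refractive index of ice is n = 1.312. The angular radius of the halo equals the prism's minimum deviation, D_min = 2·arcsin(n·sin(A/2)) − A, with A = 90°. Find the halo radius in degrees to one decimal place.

n·sin(A/2) = 1.312 × sin 45° = 1.312 × 0.7071 = 0.9277.
D_min = 2·arcsin(0.9277) − 90° = 2 × 68.083° − 90° = 46.166°.

46.2°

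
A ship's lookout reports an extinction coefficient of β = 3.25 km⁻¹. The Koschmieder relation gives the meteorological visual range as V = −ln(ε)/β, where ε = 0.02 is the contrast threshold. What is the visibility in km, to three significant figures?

V = −ln(0.02) / 3.25 = 3.912 / 3.25 = 1.2037 km.

1.20 km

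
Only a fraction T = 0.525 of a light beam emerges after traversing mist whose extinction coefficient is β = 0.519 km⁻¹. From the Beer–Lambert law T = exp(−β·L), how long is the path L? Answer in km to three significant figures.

1.24 km

Beer–Lambert: T = exp(−βL) ⇒ L = −ln(T)/β = −ln(0.525)/0.519 = 0.6444/0.519 = 1.242 km.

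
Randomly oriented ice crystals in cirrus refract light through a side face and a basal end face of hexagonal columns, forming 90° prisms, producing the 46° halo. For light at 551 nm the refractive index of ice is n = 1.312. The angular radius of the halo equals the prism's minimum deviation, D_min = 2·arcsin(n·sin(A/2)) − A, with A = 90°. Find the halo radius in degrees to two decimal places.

46.17°

n·sin(A/2) = 1.312 × sin 45° = 1.312 × 0.7071 = 0.9277.
D_min = 2·arcsin(0.9277) − 90° = 2 × 68.083° − 90° = 46.166°.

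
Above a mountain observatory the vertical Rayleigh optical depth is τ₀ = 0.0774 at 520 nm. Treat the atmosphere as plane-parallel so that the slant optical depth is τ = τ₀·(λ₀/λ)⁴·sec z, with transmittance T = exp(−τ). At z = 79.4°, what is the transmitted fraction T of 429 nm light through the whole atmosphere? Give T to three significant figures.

sec 79.4° = 5.4362.
τ = 0.0774 × (520/429)⁴ × 5.4362 = 0.0774 × 2.1587 × 5.4362 = 0.9083.
T = exp(−0.9083) = 0.4032.

0.403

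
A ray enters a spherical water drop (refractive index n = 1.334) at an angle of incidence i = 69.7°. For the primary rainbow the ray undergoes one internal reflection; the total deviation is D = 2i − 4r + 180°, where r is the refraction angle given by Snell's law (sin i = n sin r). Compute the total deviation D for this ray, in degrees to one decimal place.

140.7°

sin r = sin 69.7° / 1.334 = 0.9379/1.334 = 0.7031; r = 44.67°.
D = 2·69.7° − 4·44.67° + 180° = 139.40° − 178.69° + 180° = 140.71°.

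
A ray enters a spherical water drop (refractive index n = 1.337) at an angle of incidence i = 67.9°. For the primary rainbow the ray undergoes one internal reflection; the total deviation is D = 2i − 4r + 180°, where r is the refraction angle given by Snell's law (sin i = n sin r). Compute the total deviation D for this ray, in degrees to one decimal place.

140.3°

sin r = sin 67.9° / 1.337 = 0.9265/1.337 = 0.6930; r = 43.87°.
D = 2·67.9° − 4·43.87° + 180° = 135.80° − 175.47° + 180° = 140.33°.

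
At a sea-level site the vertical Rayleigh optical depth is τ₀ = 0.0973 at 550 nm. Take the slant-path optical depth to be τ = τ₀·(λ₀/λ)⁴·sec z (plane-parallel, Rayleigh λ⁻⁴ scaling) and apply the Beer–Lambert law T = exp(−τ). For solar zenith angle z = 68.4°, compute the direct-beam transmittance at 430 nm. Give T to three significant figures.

sec 68.4° = 2.7165.
τ = 0.0973 × (550/430)⁴ × 2.7165 = 0.0973 × 2.6766 × 2.7165 = 0.7074.
T = exp(−0.7074) = 0.4929.

0.493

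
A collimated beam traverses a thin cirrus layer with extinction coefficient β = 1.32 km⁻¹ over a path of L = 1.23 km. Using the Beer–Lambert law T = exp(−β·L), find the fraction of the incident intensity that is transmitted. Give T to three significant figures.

τ = β·L = 1.32 × 1.23 = 1.6236.
T = exp(−1.6236) = 0.1972.

0.197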